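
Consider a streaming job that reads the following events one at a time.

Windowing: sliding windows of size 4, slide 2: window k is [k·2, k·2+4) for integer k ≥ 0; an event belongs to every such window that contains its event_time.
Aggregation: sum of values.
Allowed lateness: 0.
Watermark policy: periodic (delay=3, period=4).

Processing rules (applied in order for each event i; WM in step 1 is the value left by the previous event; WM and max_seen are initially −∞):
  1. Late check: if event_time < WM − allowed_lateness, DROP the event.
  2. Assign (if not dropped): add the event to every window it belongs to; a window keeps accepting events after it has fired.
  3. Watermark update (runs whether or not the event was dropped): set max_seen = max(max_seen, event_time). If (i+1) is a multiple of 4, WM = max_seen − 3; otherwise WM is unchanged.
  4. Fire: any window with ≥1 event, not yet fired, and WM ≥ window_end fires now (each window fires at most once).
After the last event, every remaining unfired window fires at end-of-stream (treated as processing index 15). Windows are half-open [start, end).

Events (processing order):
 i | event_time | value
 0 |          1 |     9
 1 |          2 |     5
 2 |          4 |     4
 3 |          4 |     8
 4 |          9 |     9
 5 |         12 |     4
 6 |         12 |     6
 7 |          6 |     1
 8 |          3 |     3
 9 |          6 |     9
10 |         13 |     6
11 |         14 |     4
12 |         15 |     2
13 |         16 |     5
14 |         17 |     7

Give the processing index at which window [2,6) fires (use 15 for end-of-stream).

i=0 t=1 v=9: → [0,4); WM=−∞
i=1 t=2 v=5: → [2,6),[0,4); WM=−∞
i=2 t=4 v=4: → [4,8),[2,6); WM=−∞
i=3 t=4 v=8: → [4,8),[2,6); WM=1
i=4 t=9 v=9: → [8,12),[6,10); WM=1
i=5 t=12 v=4: → [12,16),[10,14); WM=1
i=6 t=12 v=6: → [12,16),[10,14); WM=1
i=7 t=6 v=1: → [6,10),[4,8); WM=9; [0,4) fires=14 [2,6) fires=17 [4,8) fires=13
i=8 t=3 v=3: DROP (t<9-0); WM=9
i=9 t=6 v=9: DROP (t<9-0); WM=9
i=10 t=13 v=6: → [12,16),[10,14); WM=9
i=11 t=14 v=4: → [14,18),[12,16); WM=11; [6,10) fires=10
i=12 t=15 v=2: → [14,18),[12,16); WM=11
i=13 t=16 v=5: → [16,20),[14,18); WM=11
i=14 t=17 v=7: → [16,20),[14,18); WM=11

7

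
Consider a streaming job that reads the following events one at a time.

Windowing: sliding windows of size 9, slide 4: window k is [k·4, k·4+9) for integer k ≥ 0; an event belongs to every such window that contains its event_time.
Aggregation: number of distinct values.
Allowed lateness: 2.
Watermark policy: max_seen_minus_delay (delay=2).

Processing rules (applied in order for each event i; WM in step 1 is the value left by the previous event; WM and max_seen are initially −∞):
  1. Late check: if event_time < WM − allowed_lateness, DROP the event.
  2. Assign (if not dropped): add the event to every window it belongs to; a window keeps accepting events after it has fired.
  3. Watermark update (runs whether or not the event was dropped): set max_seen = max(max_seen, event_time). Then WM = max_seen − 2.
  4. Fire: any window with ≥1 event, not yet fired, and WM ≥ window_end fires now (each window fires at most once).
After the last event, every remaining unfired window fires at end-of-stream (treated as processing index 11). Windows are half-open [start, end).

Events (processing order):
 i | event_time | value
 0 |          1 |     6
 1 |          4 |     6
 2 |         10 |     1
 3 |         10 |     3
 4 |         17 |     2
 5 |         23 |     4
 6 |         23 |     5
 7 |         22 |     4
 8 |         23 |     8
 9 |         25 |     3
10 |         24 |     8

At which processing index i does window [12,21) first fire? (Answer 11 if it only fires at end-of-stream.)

i=0 t=1 v=6: → [0,9); WM=-1
i=1 t=4 v=6: → [4,13),[0,9); WM=2
i=2 t=10 v=1: → [8,17),[4,13); WM=8
i=3 t=10 v=3: → [8,17),[4,13); WM=8
i=4 t=17 v=2: → [16,25),[12,21); WM=15; [0,9) fires=1 [4,13) fires=3
i=5 t=23 v=4: → [20,29),[16,25); WM=21; [8,17) fires=2 [12,21) fires=1
i=6 t=23 v=5: → [20,29),[16,25); WM=21
i=7 t=22 v=4: → [20,29),[16,25); WM=21
i=8 t=23 v=8: → [20,29),[16,25); WM=21
i=9 t=25 v=3: → [24,33),[20,29); WM=23
i=10 t=24 v=8: → [24,33),[20,29),[16,25); WM=23

5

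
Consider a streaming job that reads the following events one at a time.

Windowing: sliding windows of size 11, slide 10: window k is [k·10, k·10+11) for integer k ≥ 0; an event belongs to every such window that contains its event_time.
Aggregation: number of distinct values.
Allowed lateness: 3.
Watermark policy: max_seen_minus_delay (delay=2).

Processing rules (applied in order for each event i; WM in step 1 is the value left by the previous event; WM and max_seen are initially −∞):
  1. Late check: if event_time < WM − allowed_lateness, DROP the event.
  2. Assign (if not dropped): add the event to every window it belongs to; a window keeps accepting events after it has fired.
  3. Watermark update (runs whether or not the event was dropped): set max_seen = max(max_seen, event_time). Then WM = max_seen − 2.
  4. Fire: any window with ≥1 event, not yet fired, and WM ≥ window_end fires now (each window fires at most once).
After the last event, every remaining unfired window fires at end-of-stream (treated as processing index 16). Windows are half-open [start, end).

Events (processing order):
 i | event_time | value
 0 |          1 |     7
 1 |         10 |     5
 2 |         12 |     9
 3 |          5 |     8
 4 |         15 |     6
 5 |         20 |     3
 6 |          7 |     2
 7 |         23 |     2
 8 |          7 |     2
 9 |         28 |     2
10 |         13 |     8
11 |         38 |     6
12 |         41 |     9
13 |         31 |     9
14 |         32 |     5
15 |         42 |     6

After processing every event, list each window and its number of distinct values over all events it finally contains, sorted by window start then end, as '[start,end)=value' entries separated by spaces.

[0,11)=2 [10,21)=4 [20,31)=2 [30,41)=1 [40,51)=2

i=0 t=1 v=7: → [0,11); WM=-1
i=1 t=10 v=5: → [10,21),[0,11); WM=8
i=2 t=12 v=9: → [10,21); WM=10
i=3 t=5 v=8: DROP (t<10-3); WM=10
i=4 t=15 v=6: → [10,21); WM=13; [0,11) fires=2
i=5 t=20 v=3: → [20,31),[10,21); WM=18
i=6 t=7 v=2: DROP (t<18-3); WM=18
i=7 t=23 v=2: → [20,31); WM=21; [10,21) fires=4
i=8 t=7 v=2: DROP (t<21-3); WM=21
i=9 t=28 v=2: → [20,31); WM=26
i=10 t=13 v=8: DROP (t<26-3); WM=26
i=11 t=38 v=6: → [30,41); WM=36; [20,31) fires=2
i=12 t=41 v=9: → [40,51); WM=39
i=13 t=31 v=9: DROP (t<39-3); WM=39
i=14 t=32 v=5: DROP (t<39-3); WM=39
i=15 t=42 v=6: → [40,51); WM=40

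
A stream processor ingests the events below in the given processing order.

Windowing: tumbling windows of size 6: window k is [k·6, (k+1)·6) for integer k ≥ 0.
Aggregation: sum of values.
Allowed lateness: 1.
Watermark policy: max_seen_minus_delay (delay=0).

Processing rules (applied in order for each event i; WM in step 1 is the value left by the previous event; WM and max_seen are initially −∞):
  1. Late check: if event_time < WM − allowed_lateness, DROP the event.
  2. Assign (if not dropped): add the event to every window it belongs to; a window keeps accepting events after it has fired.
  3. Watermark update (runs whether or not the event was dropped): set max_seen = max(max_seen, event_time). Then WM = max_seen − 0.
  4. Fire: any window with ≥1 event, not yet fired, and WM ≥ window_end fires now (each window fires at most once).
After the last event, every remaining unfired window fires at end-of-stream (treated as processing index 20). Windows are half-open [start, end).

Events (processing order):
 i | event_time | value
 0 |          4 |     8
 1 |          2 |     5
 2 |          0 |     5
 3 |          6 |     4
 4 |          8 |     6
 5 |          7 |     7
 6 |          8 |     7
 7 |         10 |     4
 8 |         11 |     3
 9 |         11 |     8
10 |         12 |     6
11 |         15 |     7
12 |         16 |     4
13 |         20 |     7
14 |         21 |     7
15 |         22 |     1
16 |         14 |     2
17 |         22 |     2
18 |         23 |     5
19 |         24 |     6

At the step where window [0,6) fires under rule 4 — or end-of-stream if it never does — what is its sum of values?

i=0 t=4 v=8: → [0,6); WM=4
i=1 t=2 v=5: DROP (t<4-1); WM=4
i=2 t=0 v=5: DROP (t<4-1); WM=4
i=3 t=6 v=4: → [6,12); WM=6; [0,6) fires=8
i=4 t=8 v=6: → [6,12); WM=8
i=5 t=7 v=7: → [6,12); WM=8
i=6 t=8 v=7: → [6,12); WM=8
i=7 t=10 v=4: → [6,12); WM=10
i=8 t=11 v=3: → [6,12); WM=11
i=9 t=11 v=8: → [6,12); WM=11
i=10 t=12 v=6: → [12,18); WM=12; [6,12) fires=39
i=11 t=15 v=7: → [12,18); WM=15
i=12 t=16 v=4: → [12,18); WM=16
i=13 t=20 v=7: → [18,24); WM=20; [12,18) fires=17
i=14 t=21 v=7: → [18,24); WM=21
i=15 t=22 v=1: → [18,24); WM=22
i=16 t=14 v=2: DROP (t<22-1); WM=22
i=17 t=22 v=2: → [18,24); WM=22
i=18 t=23 v=5: → [18,24); WM=23
i=19 t=24 v=6: → [24,30); WM=24; [18,24) fires=22

8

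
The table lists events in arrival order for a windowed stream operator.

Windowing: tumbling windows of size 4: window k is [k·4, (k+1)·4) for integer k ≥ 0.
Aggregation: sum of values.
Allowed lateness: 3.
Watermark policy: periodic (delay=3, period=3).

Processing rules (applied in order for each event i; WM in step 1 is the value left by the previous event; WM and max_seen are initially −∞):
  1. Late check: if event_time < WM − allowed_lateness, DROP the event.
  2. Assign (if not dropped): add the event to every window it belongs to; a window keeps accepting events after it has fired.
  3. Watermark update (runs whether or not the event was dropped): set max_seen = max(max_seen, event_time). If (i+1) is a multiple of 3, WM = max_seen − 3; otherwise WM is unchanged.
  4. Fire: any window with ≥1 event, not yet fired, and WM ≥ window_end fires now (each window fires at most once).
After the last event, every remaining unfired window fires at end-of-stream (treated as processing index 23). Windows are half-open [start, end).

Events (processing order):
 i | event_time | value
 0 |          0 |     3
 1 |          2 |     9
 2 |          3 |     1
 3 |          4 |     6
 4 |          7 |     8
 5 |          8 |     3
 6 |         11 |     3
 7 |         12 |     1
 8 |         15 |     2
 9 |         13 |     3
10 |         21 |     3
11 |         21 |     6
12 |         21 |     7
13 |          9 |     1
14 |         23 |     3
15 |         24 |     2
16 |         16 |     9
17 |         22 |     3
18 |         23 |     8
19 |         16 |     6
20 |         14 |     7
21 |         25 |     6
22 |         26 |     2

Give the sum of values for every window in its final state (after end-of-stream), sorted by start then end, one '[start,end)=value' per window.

[0,4)=13 [4,8)=14 [8,12)=6 [12,16)=6 [20,24)=30 [24,28)=10

i=0 t=0 v=3: → [0,4); WM=−∞
i=1 t=2 v=9: → [0,4); WM=−∞
i=2 t=3 v=1: → [0,4); WM=0
i=3 t=4 v=6: → [4,8); WM=0
i=4 t=7 v=8: → [4,8); WM=0
i=5 t=8 v=3: → [8,12); WM=5; [0,4) fires=13
i=6 t=11 v=3: → [8,12); WM=5
i=7 t=12 v=1: → [12,16); WM=5
i=8 t=15 v=2: → [12,16); WM=12; [4,8) fires=14 [8,12) fires=6
i=9 t=13 v=3: → [12,16); WM=12
i=10 t=21 v=3: → [20,24); WM=12
i=11 t=21 v=6: → [20,24); WM=18; [12,16) fires=6
i=12 t=21 v=7: → [20,24); WM=18
i=13 t=9 v=1: DROP (t<18-3); WM=18
i=14 t=23 v=3: → [20,24); WM=20
i=15 t=24 v=2: → [24,28); WM=20
i=16 t=16 v=9: DROP (t<20-3); WM=20
i=17 t=22 v=3: → [20,24); WM=21
i=18 t=23 v=8: → [20,24); WM=21
i=19 t=16 v=6: DROP (t<21-3); WM=21
i=20 t=14 v=7: DROP (t<21-3); WM=21
i=21 t=25 v=6: → [24,28); WM=21
i=22 t=26 v=2: → [24,28); WM=21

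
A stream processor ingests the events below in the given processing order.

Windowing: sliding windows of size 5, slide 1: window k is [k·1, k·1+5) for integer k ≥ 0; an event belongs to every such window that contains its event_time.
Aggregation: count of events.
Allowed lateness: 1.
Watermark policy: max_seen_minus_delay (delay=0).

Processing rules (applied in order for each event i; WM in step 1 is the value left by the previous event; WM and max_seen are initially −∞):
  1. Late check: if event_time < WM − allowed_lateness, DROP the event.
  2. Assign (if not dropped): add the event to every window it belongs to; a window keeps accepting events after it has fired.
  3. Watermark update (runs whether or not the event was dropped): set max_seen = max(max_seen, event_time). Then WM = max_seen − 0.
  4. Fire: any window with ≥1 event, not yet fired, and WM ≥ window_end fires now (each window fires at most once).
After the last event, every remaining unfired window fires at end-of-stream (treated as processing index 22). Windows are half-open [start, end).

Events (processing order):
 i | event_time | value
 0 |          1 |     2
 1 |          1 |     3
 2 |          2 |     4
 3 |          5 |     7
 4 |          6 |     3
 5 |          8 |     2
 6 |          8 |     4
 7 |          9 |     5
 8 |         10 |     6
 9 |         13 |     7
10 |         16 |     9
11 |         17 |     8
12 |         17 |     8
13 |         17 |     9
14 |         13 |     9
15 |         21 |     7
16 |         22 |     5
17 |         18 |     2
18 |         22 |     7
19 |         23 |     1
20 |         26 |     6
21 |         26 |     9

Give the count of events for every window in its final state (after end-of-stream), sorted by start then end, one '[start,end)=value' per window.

[0,5)=3 [1,6)=4 [2,7)=3 [3,8)=2 [4,9)=4 [5,10)=5 [6,11)=5 [7,12)=4 [8,13)=4 [9,14)=3 [10,15)=2 [11,16)=1 [12,17)=2 [13,18)=5 [14,19)=4 [15,20)=4 [16,21)=4 [17,22)=4 [18,23)=3 [19,24)=4 [20,25)=4 [21,26)=4 [22,27)=5 [23,28)=3 [24,29)=2 [25,30)=2 [26,31)=2

i=0 t=1 v=2: → [1,6),[0,5); WM=1
i=1 t=1 v=3: → [1,6),[0,5); WM=1
i=2 t=2 v=4: → [2,7),[1,6),[0,5); WM=2
i=3 t=5 v=7: → [5,10),[4,9),[3,8),[2,7),[1,6); WM=5; [0,5) fires=3
i=4 t=6 v=3: → [6,11),[5,10),[4,9),[3,8),[2,7); WM=6; [1,6) fires=4
i=5 t=8 v=2: → [8,13),[7,12),[6,11),[5,10),[4,9); WM=8; [2,7) fires=3 [3,8) fires=2
i=6 t=8 v=4: → [8,13),[7,12),[6,11),[5,10),[4,9); WM=8
i=7 t=9 v=5: → [9,14),[8,13),[7,12),[6,11),[5,10); WM=9; [4,9) fires=4
i=8 t=10 v=6: → [10,15),[9,14),[8,13),[7,12),[6,11); WM=10; [5,10) fires=5
i=9 t=13 v=7: → [13,18),[12,17),[11,16),[10,15),[9,14); WM=13; [6,11) fires=5 [7,12) fires=4 [8,13) fires=4
i=10 t=16 v=9: → [16,21),[15,20),[14,19),[13,18),[12,17); WM=16; [9,14) fires=3 [10,15) fires=2 [11,16) fires=1
i=11 t=17 v=8: → [17,22),[16,21),[15,20),[14,19),[13,18); WM=17; [12,17) fires=2
i=12 t=17 v=8: → [17,22),[16,21),[15,20),[14,19),[13,18); WM=17
i=13 t=17 v=9: → [17,22),[16,21),[15,20),[14,19),[13,18); WM=17
i=14 t=13 v=9: DROP (t<17-1); WM=17
i=15 t=21 v=7: → [21,26),[20,25),[19,24),[18,23),[17,22); WM=21; [13,18) fires=5 [14,19) fires=4 [15,20) fires=4 [16,21) fires=4
i=16 t=22 v=5: → [22,27),[21,26),[20,25),[19,24),[18,23); WM=22; [17,22) fires=4
i=17 t=18 v=2: DROP (t<22-1); WM=22
i=18 t=22 v=7: → [22,27),[21,26),[20,25),[19,24),[18,23); WM=22
i=19 t=23 v=1: → [23,28),[22,27),[21,26),[20,25),[19,24); WM=23; [18,23) fires=3
i=20 t=26 v=6: → [26,31),[25,30),[24,29),[23,28),[22,27); WM=26; [19,24) fires=4 [20,25) fires=4 [21,26) fires=4
i=21 t=26 v=9: → [26,31),[25,30),[24,29),[23,28),[22,27); WM=26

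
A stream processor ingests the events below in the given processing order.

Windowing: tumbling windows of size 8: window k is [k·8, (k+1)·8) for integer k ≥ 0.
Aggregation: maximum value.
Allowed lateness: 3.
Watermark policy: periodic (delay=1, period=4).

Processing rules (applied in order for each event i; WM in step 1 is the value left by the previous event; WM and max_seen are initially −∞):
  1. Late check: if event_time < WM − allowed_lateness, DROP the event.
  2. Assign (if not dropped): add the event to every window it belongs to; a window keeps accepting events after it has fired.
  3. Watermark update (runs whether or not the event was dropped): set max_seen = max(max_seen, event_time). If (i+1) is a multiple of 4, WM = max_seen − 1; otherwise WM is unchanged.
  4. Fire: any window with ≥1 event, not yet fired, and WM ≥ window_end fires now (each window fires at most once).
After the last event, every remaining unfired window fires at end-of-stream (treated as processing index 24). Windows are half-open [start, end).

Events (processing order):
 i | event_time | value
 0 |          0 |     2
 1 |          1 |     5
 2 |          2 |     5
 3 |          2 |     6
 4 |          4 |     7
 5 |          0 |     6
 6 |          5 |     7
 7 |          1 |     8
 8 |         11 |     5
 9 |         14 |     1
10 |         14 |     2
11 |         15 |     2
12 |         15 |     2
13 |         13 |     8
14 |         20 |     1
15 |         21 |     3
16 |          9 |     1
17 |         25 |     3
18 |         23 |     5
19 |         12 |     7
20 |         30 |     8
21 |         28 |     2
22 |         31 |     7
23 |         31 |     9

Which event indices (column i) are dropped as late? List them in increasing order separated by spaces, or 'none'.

16 19

i=0 t=0 v=2: → [0,8); WM=−∞
i=1 t=1 v=5: → [0,8); WM=−∞
i=2 t=2 v=5: → [0,8); WM=−∞
i=3 t=2 v=6: → [0,8); WM=1
i=4 t=4 v=7: → [0,8); WM=1
i=5 t=0 v=6: → [0,8); WM=1
i=6 t=5 v=7: → [0,8); WM=1
i=7 t=1 v=8: → [0,8); WM=4
i=8 t=11 v=5: → [8,16); WM=4
i=9 t=14 v=1: → [8,16); WM=4
i=10 t=14 v=2: → [8,16); WM=4
i=11 t=15 v=2: → [8,16); WM=14; [0,8) fires=8
i=12 t=15 v=2: → [8,16); WM=14
i=13 t=13 v=8: → [8,16); WM=14
i=14 t=20 v=1: → [16,24); WM=14
i=15 t=21 v=3: → [16,24); WM=20; [8,16) fires=8
i=16 t=9 v=1: DROP (t<20-3); WM=20
i=17 t=25 v=3: → [24,32); WM=20
i=18 t=23 v=5: → [16,24); WM=20
i=19 t=12 v=7: DROP (t<20-3); WM=24; [16,24) fires=5
i=20 t=30 v=8: → [24,32); WM=24
i=21 t=28 v=2: → [24,32); WM=24
i=22 t=31 v=7: → [24,32); WM=24
i=23 t=31 v=9: → [24,32); WM=30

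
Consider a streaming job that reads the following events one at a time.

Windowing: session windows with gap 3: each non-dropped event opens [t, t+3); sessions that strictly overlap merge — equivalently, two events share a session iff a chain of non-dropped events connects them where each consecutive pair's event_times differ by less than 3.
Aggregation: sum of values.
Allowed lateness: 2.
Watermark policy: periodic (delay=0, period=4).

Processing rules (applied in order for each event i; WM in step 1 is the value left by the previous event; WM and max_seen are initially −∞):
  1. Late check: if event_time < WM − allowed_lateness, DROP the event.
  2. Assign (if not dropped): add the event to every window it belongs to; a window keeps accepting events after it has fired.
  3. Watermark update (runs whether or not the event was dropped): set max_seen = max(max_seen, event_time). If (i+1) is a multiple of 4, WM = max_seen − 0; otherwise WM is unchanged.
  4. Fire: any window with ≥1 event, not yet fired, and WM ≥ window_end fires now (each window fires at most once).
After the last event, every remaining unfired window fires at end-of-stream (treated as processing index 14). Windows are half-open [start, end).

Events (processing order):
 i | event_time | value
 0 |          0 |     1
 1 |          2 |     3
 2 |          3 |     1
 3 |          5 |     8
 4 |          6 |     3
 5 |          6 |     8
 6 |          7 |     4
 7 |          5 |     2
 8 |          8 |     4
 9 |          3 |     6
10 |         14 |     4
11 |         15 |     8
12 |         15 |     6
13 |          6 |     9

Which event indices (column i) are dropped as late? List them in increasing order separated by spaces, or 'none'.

9 13

i=0 t=0 v=1: → [0,3); WM=−∞
i=1 t=2 v=3: → [0,5); WM=−∞
i=2 t=3 v=1: → [0,6); WM=−∞
i=3 t=5 v=8: → [0,8); WM=5
i=4 t=6 v=3: → [0,9); WM=5
i=5 t=6 v=8: → [0,9); WM=5
i=6 t=7 v=4: → [0,10); WM=5
i=7 t=5 v=2: → [0,10); WM=7
i=8 t=8 v=4: → [0,11); WM=7
i=9 t=3 v=6: DROP (t<7-2); WM=7
i=10 t=14 v=4: → [14,17); WM=7
i=11 t=15 v=8: → [14,18); WM=15
i=12 t=15 v=6: → [14,18); WM=15
i=13 t=6 v=9: DROP (t<15-2); WM=15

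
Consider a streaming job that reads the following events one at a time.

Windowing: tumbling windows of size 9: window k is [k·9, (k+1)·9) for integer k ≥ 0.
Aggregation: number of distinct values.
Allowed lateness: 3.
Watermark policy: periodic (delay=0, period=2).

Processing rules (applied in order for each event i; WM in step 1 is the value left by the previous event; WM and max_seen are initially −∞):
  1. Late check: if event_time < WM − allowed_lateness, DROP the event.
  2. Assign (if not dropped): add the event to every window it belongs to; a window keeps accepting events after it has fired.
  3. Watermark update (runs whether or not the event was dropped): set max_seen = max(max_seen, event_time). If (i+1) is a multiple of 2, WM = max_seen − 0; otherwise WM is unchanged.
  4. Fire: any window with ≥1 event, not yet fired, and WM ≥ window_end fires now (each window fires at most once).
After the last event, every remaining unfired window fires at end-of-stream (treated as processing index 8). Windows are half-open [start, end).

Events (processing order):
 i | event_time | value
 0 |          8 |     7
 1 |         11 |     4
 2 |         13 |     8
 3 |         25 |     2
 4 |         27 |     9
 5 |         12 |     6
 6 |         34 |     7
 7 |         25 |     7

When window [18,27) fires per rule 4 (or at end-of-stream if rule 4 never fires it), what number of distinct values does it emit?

1

i=0 t=8 v=7: → [0,9); WM=−∞
i=1 t=11 v=4: → [9,18); WM=11; [0,9) fires=1
i=2 t=13 v=8: → [9,18); WM=11
i=3 t=25 v=2: → [18,27); WM=25; [9,18) fires=2
i=4 t=27 v=9: → [27,36); WM=25
i=5 t=12 v=6: DROP (t<25-3); WM=27; [18,27) fires=1
i=6 t=34 v=7: → [27,36); WM=27
i=7 t=25 v=7: → [18,27); WM=34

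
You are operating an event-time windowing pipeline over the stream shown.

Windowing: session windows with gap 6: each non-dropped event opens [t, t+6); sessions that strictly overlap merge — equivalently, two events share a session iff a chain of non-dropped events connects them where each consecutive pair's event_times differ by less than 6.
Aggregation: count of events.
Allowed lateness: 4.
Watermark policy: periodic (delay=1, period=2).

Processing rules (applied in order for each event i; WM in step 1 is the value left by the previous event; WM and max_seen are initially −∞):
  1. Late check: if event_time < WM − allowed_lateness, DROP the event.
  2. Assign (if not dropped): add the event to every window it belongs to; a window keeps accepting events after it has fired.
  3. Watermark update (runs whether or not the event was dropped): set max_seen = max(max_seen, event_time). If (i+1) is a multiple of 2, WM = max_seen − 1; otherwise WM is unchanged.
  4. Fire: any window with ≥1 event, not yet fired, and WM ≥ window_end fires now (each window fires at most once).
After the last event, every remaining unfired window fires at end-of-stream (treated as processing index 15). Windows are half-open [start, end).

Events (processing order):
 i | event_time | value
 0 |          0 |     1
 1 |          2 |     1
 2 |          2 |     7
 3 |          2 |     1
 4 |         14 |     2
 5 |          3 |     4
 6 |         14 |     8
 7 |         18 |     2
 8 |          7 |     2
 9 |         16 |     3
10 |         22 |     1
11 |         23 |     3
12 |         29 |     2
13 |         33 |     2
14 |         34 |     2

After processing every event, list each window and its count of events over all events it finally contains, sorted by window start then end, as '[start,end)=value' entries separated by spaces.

[0,9)=5 [14,29)=6 [29,40)=3

i=0 t=0 v=1: → [0,6); WM=−∞
i=1 t=2 v=1: → [0,8); WM=1
i=2 t=2 v=7: → [0,8); WM=1
i=3 t=2 v=1: → [0,8); WM=1
i=4 t=14 v=2: → [14,20); WM=1
i=5 t=3 v=4: → [0,9); WM=13
i=6 t=14 v=8: → [14,20); WM=13
i=7 t=18 v=2: → [14,24); WM=17
i=8 t=7 v=2: DROP (t<17-4); WM=17
i=9 t=16 v=3: → [14,24); WM=17
i=10 t=22 v=1: → [14,28); WM=17
i=11 t=23 v=3: → [14,29); WM=22
i=12 t=29 v=2: → [29,35); WM=22
i=13 t=33 v=2: → [29,39); WM=32
i=14 t=34 v=2: → [29,40); WM=32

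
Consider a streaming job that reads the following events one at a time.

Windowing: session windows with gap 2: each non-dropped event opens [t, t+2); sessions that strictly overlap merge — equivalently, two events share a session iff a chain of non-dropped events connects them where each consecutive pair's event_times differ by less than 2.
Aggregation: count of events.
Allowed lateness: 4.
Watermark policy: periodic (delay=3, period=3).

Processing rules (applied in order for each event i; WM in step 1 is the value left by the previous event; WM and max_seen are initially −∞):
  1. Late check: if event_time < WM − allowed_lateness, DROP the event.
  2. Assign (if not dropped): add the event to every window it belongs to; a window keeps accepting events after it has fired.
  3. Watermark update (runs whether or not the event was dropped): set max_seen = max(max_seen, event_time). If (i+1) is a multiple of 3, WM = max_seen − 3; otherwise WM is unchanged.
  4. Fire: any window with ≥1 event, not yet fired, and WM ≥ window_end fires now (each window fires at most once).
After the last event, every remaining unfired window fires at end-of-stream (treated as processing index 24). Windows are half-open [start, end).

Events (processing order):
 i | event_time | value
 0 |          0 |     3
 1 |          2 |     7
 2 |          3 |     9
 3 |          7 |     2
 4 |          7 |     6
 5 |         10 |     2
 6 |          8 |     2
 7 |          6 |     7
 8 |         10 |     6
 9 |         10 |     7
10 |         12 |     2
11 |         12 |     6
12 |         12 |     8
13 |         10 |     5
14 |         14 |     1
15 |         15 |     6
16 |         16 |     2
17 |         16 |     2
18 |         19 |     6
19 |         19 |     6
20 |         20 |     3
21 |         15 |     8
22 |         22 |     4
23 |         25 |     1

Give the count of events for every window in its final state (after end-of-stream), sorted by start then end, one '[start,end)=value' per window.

[0,2)=1 [2,5)=2 [6,10)=4 [10,12)=4 [12,14)=3 [14,18)=5 [19,22)=3 [22,24)=1 [25,27)=1

i=0 t=0 v=3: → [0,2); WM=−∞
i=1 t=2 v=7: → [2,4); WM=−∞
i=2 t=3 v=9: → [2,5); WM=0
i=3 t=7 v=2: → [7,9); WM=0
i=4 t=7 v=6: → [7,9); WM=0
i=5 t=10 v=2: → [10,12); WM=7
i=6 t=8 v=2: → [7,10); WM=7
i=7 t=6 v=7: → [6,10); WM=7
i=8 t=10 v=6: → [10,12); WM=7
i=9 t=10 v=7: → [10,12); WM=7
i=10 t=12 v=2: → [12,14); WM=7
i=11 t=12 v=6: → [12,14); WM=9
i=12 t=12 v=8: → [12,14); WM=9
i=13 t=10 v=5: → [10,12); WM=9
i=14 t=14 v=1: → [14,16); WM=11
i=15 t=15 v=6: → [14,17); WM=11
i=16 t=16 v=2: → [14,18); WM=11
i=17 t=16 v=2: → [14,18); WM=13
i=18 t=19 v=6: → [19,21); WM=13
i=19 t=19 v=6: → [19,21); WM=13
i=20 t=20 v=3: → [19,22); WM=17
i=21 t=15 v=8: → [14,18); WM=17
i=22 t=22 v=4: → [22,24); WM=17
i=23 t=25 v=1: → [25,27); WM=22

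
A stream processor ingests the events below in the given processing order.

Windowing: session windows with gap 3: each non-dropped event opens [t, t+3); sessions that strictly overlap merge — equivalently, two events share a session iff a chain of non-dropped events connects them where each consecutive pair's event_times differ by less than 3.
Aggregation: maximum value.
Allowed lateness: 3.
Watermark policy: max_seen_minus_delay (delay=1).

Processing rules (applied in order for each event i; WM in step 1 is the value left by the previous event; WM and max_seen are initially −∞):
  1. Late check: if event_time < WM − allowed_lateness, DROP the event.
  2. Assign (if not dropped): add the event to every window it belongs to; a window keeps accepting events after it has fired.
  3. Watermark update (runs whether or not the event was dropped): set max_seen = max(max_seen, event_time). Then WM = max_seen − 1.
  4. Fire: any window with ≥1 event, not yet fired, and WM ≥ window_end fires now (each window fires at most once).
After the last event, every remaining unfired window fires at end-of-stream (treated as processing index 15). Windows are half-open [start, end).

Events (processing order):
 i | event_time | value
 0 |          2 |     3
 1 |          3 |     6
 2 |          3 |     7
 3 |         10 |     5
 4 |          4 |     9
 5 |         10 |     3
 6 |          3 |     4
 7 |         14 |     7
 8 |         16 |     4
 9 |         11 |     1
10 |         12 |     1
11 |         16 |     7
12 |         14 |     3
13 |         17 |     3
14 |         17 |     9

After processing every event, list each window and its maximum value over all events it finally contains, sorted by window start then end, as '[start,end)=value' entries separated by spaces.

[2,6)=7 [10,20)=9

i=0 t=2 v=3: → [2,5); WM=1
i=1 t=3 v=6: → [2,6); WM=2
i=2 t=3 v=7: → [2,6); WM=2
i=3 t=10 v=5: → [10,13); WM=9
i=4 t=4 v=9: DROP (t<9-3); WM=9
i=5 t=10 v=3: → [10,13); WM=9
i=6 t=3 v=4: DROP (t<9-3); WM=9
i=7 t=14 v=7: → [14,17); WM=13
i=8 t=16 v=4: → [14,19); WM=15
i=9 t=11 v=1: DROP (t<15-3); WM=15
i=10 t=12 v=1: → [10,19); WM=15
i=11 t=16 v=7: → [10,19); WM=15
i=12 t=14 v=3: → [10,19); WM=15
i=13 t=17 v=3: → [10,20); WM=16
i=14 t=17 v=9: → [10,20); WM=16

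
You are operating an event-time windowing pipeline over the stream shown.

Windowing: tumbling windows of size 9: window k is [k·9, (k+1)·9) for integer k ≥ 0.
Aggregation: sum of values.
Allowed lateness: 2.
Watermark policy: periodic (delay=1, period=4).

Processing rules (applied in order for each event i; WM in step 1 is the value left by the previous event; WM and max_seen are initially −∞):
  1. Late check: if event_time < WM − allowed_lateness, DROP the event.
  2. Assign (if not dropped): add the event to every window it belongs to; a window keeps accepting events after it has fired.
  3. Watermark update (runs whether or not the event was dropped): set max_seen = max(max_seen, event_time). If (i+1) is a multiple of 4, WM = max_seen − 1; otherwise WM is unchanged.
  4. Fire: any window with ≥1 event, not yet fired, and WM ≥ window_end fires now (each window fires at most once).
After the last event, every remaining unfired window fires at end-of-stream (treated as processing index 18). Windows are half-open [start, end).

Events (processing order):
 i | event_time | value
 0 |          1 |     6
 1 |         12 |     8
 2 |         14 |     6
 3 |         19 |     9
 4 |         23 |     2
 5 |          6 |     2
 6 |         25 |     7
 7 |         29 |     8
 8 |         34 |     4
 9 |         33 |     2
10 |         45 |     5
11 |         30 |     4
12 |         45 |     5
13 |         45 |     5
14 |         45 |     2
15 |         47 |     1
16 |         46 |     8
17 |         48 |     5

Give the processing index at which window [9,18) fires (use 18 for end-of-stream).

i=0 t=1 v=6: → [0,9); WM=−∞
i=1 t=12 v=8: → [9,18); WM=−∞
i=2 t=14 v=6: → [9,18); WM=−∞
i=3 t=19 v=9: → [18,27); WM=18; [0,9) fires=6 [9,18) fires=14
i=4 t=23 v=2: → [18,27); WM=18
i=5 t=6 v=2: DROP (t<18-2); WM=18
i=6 t=25 v=7: → [18,27); WM=18
i=7 t=29 v=8: → [27,36); WM=28; [18,27) fires=18
i=8 t=34 v=4: → [27,36); WM=28
i=9 t=33 v=2: → [27,36); WM=28
i=10 t=45 v=5: → [45,54); WM=28
i=11 t=30 v=4: → [27,36); WM=44; [27,36) fires=18
i=12 t=45 v=5: → [45,54); WM=44
i=13 t=45 v=5: → [45,54); WM=44
i=14 t=45 v=2: → [45,54); WM=44
i=15 t=47 v=1: → [45,54); WM=46
i=16 t=46 v=8: → [45,54); WM=46
i=17 t=48 v=5: → [45,54); WM=46

3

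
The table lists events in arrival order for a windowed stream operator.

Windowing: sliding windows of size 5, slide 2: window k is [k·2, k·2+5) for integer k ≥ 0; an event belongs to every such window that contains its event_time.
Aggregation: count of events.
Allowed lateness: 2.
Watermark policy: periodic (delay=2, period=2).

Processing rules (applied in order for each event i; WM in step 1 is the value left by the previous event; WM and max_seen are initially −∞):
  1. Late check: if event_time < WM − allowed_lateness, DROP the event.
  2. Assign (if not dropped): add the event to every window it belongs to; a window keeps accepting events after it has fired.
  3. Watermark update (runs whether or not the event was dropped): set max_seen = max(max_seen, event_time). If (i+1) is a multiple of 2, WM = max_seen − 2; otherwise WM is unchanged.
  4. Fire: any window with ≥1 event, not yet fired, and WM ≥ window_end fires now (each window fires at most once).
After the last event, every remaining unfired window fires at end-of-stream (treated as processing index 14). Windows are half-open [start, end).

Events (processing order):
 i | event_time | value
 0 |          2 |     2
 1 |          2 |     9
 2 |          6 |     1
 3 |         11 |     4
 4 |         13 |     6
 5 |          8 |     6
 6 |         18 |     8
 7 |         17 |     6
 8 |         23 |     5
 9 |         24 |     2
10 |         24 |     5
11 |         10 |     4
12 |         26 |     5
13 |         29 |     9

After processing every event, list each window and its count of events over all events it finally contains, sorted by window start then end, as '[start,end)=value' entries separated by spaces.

i=0 t=2 v=2: → [2,7),[0,5); WM=−∞
i=1 t=2 v=9: → [2,7),[0,5); WM=0
i=2 t=6 v=1: → [6,11),[4,9),[2,7); WM=0
i=3 t=11 v=4: → [10,15),[8,13); WM=9; [0,5) fires=2 [2,7) fires=3 [4,9) fires=1
i=4 t=13 v=6: → [12,17),[10,15); WM=9
i=5 t=8 v=6: → [8,13),[6,11),[4,9); WM=11; [6,11) fires=2
i=6 t=18 v=8: → [18,23),[16,21),[14,19); WM=11
i=7 t=17 v=6: → [16,21),[14,19); WM=16; [8,13) fires=2 [10,15) fires=2
i=8 t=23 v=5: → [22,27),[20,25); WM=16
i=9 t=24 v=2: → [24,29),[22,27),[20,25); WM=22; [12,17) fires=1 [14,19) fires=2 [16,21) fires=2
i=10 t=24 v=5: → [24,29),[22,27),[20,25); WM=22
i=11 t=10 v=4: DROP (t<22-2); WM=22
i=12 t=26 v=5: → [26,31),[24,29),[22,27); WM=22
i=13 t=29 v=9: → [28,33),[26,31); WM=27; [18,23) fires=1 [20,25) fires=3 [22,27) fires=4

[0,5)=2 [2,7)=3 [4,9)=2 [6,11)=2 [8,13)=2 [10,15)=2 [12,17)=1 [14,19)=2 [16,21)=2 [18,23)=1 [20,25)=3 [22,27)=4 [24,29)=3 [26,31)=2 [28,33)=1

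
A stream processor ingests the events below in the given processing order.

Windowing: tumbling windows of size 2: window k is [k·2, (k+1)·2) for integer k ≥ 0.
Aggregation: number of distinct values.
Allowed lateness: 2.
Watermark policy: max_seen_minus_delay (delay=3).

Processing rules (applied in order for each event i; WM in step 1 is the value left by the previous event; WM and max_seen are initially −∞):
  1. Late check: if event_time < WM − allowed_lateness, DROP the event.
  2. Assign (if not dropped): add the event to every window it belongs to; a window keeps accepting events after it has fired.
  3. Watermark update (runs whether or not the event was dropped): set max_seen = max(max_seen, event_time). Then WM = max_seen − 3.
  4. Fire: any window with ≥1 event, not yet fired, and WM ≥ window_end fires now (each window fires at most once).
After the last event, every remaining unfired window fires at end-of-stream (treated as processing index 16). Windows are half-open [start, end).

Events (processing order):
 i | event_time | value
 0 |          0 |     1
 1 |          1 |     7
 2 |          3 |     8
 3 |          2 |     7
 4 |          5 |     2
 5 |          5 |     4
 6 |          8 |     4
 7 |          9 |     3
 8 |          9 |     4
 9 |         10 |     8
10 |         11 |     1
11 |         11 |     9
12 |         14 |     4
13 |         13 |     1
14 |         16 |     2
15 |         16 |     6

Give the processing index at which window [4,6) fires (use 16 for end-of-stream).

7

i=0 t=0 v=1: → [0,2); WM=-3
i=1 t=1 v=7: → [0,2); WM=-2
i=2 t=3 v=8: → [2,4); WM=0
i=3 t=2 v=7: → [2,4); WM=0
i=4 t=5 v=2: → [4,6); WM=2; [0,2) fires=2
i=5 t=5 v=4: → [4,6); WM=2
i=6 t=8 v=4: → [8,10); WM=5; [2,4) fires=2
i=7 t=9 v=3: → [8,10); WM=6; [4,6) fires=2
i=8 t=9 v=4: → [8,10); WM=6
i=9 t=10 v=8: → [10,12); WM=7
i=10 t=11 v=1: → [10,12); WM=8
i=11 t=11 v=9: → [10,12); WM=8
i=12 t=14 v=4: → [14,16); WM=11; [8,10) fires=2
i=13 t=13 v=1: → [12,14); WM=11
i=14 t=16 v=2: → [16,18); WM=13; [10,12) fires=3
i=15 t=16 v=6: → [16,18); WM=13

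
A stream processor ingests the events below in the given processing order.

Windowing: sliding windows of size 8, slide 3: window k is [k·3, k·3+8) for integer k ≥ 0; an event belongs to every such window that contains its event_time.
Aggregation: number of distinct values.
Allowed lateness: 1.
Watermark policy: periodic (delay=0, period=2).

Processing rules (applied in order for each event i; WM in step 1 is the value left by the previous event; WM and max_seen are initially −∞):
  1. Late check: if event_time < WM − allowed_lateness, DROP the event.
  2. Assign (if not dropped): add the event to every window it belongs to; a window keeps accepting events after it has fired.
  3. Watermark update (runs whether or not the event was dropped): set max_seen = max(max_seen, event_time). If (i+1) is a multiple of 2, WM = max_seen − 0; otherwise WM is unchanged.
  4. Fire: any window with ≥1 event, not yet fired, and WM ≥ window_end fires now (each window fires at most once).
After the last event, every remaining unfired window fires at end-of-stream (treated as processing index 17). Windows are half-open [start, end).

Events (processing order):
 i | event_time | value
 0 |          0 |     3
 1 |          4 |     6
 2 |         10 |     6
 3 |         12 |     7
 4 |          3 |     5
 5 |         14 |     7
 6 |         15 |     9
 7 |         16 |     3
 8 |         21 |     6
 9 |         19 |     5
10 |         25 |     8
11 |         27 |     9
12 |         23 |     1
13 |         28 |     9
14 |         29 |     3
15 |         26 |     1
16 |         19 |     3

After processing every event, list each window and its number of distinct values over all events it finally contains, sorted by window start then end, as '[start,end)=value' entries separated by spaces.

[0,8)=2 [3,11)=1 [6,14)=2 [9,17)=4 [12,20)=4 [15,23)=4 [18,26)=3 [21,29)=3 [24,32)=3 [27,35)=2

i=0 t=0 v=3: → [0,8); WM=−∞
i=1 t=4 v=6: → [3,11),[0,8); WM=4
i=2 t=10 v=6: → [9,17),[6,14),[3,11); WM=4
i=3 t=12 v=7: → [12,20),[9,17),[6,14); WM=12; [0,8) fires=2 [3,11) fires=1
i=4 t=3 v=5: DROP (t<12-1); WM=12
i=5 t=14 v=7: → [12,20),[9,17); WM=14; [6,14) fires=2
i=6 t=15 v=9: → [15,23),[12,20),[9,17); WM=14
i=7 t=16 v=3: → [15,23),[12,20),[9,17); WM=16
i=8 t=21 v=6: → [21,29),[18,26),[15,23); WM=16
i=9 t=19 v=5: → [18,26),[15,23),[12,20); WM=21; [9,17) fires=4 [12,20) fires=4
i=10 t=25 v=8: → [24,32),[21,29),[18,26); WM=21
i=11 t=27 v=9: → [27,35),[24,32),[21,29); WM=27; [15,23) fires=4 [18,26) fires=3
i=12 t=23 v=1: DROP (t<27-1); WM=27
i=13 t=28 v=9: → [27,35),[24,32),[21,29); WM=28
i=14 t=29 v=3: → [27,35),[24,32); WM=28
i=15 t=26 v=1: DROP (t<28-1); WM=29; [21,29) fires=3
i=16 t=19 v=3: DROP (t<29-1); WM=29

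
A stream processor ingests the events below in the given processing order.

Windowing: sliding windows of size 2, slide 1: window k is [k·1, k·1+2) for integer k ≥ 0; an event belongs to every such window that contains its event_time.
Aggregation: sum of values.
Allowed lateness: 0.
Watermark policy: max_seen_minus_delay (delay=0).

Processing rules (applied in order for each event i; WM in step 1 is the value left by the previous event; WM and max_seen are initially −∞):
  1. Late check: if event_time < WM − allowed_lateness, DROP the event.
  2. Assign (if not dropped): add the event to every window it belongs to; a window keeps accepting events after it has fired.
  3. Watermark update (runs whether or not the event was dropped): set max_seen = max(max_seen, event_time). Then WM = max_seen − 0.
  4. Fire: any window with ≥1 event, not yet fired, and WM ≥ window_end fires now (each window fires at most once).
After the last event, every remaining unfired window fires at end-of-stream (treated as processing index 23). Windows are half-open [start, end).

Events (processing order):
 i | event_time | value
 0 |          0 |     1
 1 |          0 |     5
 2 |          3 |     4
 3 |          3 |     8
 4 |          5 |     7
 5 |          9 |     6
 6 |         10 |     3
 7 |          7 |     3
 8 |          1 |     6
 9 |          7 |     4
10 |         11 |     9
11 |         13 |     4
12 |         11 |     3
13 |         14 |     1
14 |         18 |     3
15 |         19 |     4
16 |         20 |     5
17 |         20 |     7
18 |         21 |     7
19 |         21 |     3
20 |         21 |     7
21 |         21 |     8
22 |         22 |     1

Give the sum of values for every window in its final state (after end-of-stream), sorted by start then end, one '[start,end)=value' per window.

[0,2)=6 [2,4)=12 [3,5)=12 [4,6)=7 [5,7)=7 [8,10)=6 [9,11)=9 [10,12)=12 [11,13)=9 [12,14)=4 [13,15)=5 [14,16)=1 [17,19)=3 [18,20)=7 [19,21)=16 [20,22)=37 [21,23)=26 [22,24)=1

i=0 t=0 v=1: → [0,2); WM=0
i=1 t=0 v=5: → [0,2); WM=0
i=2 t=3 v=4: → [3,5),[2,4); WM=3; [0,2) fires=6
i=3 t=3 v=8: → [3,5),[2,4); WM=3
i=4 t=5 v=7: → [5,7),[4,6); WM=5; [2,4) fires=12 [3,5) fires=12
i=5 t=9 v=6: → [9,11),[8,10); WM=9; [4,6) fires=7 [5,7) fires=7
i=6 t=10 v=3: → [10,12),[9,11); WM=10; [8,10) fires=6
i=7 t=7 v=3: DROP (t<10-0); WM=10
i=8 t=1 v=6: DROP (t<10-0); WM=10
i=9 t=7 v=4: DROP (t<10-0); WM=10
i=10 t=11 v=9: → [11,13),[10,12); WM=11; [9,11) fires=9
i=11 t=13 v=4: → [13,15),[12,14); WM=13; [10,12) fires=12 [11,13) fires=9
i=12 t=11 v=3: DROP (t<13-0); WM=13
i=13 t=14 v=1: → [14,16),[13,15); WM=14; [12,14) fires=4
i=14 t=18 v=3: → [18,20),[17,19); WM=18; [13,15) fires=5 [14,16) fires=1
i=15 t=19 v=4: → [19,21),[18,20); WM=19; [17,19) fires=3
i=16 t=20 v=5: → [20,22),[19,21); WM=20; [18,20) fires=7
i=17 t=20 v=7: → [20,22),[19,21); WM=20
i=18 t=21 v=7: → [21,23),[20,22); WM=21; [19,21) fires=16
i=19 t=21 v=3: → [21,23),[20,22); WM=21
i=20 t=21 v=7: → [21,23),[20,22); WM=21
i=21 t=21 v=8: → [21,23),[20,22); WM=21
i=22 t=22 v=1: → [22,24),[21,23); WM=22; [20,22) fires=37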